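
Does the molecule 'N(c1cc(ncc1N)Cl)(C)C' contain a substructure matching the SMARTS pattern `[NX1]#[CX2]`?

The pattern [NX1]#[CX2] describes a nitrogen triple-bonded to a two-connected carbon — a nitrile.
The closest candidate here is a primary amino group (-NH2), but the nitrogen is NX3 (three connections), not NX1 triple-bonded. No other fragment satisfies the full query, so there is no match.

No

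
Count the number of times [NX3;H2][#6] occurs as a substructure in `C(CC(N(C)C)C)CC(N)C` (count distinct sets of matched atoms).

1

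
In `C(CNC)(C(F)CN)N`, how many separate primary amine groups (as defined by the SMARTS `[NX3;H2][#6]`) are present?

2

[NX3;H2][#6] is the SMARTS for a primary amine: a trivalent nitrogen with two H attached to carbon.
The molecule carries 2 separate instances of a primary amino group (-NH2) meeting every constraint; each maps to a distinct set of atoms, giving 2 matches.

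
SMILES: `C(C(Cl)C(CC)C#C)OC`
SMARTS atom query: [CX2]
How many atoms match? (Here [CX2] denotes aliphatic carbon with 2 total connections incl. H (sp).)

2

The query [CX2] means: C with X2: aliphatic carbon with exactly 2 total connections.
Check the 10 heavy atoms by environment: 6× C (X4) → no; 1× O (X2) → no; 1× Cl (X1) → no; 2× C (X2) → match.
That gives 2 matching atoms.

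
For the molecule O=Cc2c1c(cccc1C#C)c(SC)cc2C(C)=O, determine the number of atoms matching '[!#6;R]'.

0

Check the 19 heavy atoms by environment: 10× c (aromatic, in 6-ring) → no; 1× S (acyclic) → no; 6× C (acyclic) → no; 2× O (acyclic) → no.
No environment satisfies the query, so 0 matching atoms.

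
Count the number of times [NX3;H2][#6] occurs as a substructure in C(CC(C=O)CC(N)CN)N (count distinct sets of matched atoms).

[NX3;H2][#6] is the SMARTS for a primary amine: a trivalent nitrogen with two H attached to carbon.
The molecule carries 3 separate instances of a primary amino group (-NH2) meeting every constraint; each maps to a distinct set of atoms, giving 3 matches.

3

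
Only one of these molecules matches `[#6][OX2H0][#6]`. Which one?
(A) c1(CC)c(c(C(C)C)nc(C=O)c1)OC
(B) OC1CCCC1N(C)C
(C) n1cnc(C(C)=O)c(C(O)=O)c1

A

[#6][OX2H0][#6] describes an aliphatic oxygen bridging two carbons with no H on the oxygen (an ether).
(A) contains a methoxy ether (-OCH3), which satisfies every atom and bond constraint.
(B) has a hydroxyl group (-OH) but the oxygen has H1, not H0 bridging two carbons.
(C) has a carboxylic acid group (-C(=O)OH) but the -OH oxygen has H1; the =O is OX1, not OX2.
So the answer is (A).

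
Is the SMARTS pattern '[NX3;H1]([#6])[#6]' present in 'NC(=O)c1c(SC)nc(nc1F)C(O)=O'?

No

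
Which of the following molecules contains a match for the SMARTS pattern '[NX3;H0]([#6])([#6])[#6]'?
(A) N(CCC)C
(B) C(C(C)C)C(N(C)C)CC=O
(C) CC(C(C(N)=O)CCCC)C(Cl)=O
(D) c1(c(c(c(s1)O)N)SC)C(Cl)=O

[NX3;H0]([#6])([#6])[#6] describes a trivalent nitrogen with no H, bonded to three carbons (a tertiary amine).
(A) has an N-methylamino group (-NHCH3) but the nitrogen still has one H (H1), not H0.
(B) contains a dimethylamino group (-N(CH3)2), which satisfies every atom and bond constraint.
(C) has a primary amide (-C(=O)NH2) but the amide nitrogen has H2 and only one carbon neighbour.
(D) has a primary amino group (-NH2) but the nitrogen has H2, not H0 with three carbons.
So the answer is (B).

B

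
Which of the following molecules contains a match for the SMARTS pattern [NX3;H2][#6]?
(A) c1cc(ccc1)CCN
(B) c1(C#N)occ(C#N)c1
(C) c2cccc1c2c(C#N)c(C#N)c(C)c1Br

[NX3;H2][#6] describes a trivalent nitrogen with two H attached to carbon (a primary amine).
(A) contains a primary amino group (-NH2), which satisfies every atom and bond constraint.
(B) has a nitrile (-C#N) but the nitrogen is NX1 (triple-bonded), not NX3 with two H.
(C) has a nitrile (-C#N) but the nitrogen is NX1 (triple-bonded), not NX3 with two H.
So the answer is (A).

A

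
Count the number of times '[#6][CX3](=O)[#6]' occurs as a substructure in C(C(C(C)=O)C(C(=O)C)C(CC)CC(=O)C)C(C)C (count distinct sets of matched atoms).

3

[#6][CX3](=O)[#6] is the SMARTS for a ketone: a carbonyl carbon (no H) flanked by two carbons.
The molecule carries 3 separate instances of an acetyl/ketone group (-C(=O)CH3) meeting every constraint; each maps to a distinct set of atoms, giving 3 matches.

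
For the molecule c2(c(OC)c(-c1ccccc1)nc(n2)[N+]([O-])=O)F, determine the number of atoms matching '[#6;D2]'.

Check the 18 heavy atoms by environment: 2× n (aromatic, D2) → no; 5× c (aromatic, D3) → no; 1× O (D2) → no; 1× C (D1) → no; 1× F (D1) → no; 5× c (aromatic, D2) → match; 1× N (charge +1, D3) → no; 1× O (charge -1, D1) → no; 1× O (D1) → no.
That gives 5 matching atoms.

5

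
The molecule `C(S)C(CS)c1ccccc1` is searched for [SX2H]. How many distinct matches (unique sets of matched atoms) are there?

2

[SX2H] is the SMARTS for a thiol: an aliphatic sulfur with two connections, one being H.
The molecule carries 2 separate instances of a thiol (-SH) meeting every constraint; each maps to a distinct set of atoms, giving 2 matches.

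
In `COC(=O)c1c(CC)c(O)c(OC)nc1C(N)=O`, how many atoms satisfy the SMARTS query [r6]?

The query [r6] means: r6 matches atoms in a six-membered ring.
Check the 18 heavy atoms by environment: 1× n (aromatic, in 6-ring) → match; 5× c (aromatic, in 6-ring) → match; 6× C (acyclic) → no; 5× O (acyclic) → no; 1× N (acyclic) → no.
Summing the matching environments: 1 + 5 = 6 matching atoms.

6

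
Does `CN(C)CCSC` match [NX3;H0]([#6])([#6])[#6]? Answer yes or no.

Yes

The pattern [NX3;H0]([#6])([#6])[#6] describes a trivalent nitrogen with no H, bonded to three carbons — a tertiary amine.
The molecule carries a dimethylamino group (-N(CH3)2), whose atoms satisfy every constraint of the query, so the pattern matches.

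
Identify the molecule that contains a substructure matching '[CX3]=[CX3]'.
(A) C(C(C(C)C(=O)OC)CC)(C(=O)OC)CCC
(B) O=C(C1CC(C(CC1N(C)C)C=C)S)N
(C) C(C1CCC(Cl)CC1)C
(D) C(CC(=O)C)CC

B

[CX3]=[CX3] describes a non-aromatic C=C double bond between two sp2 carbons (an alkene).
(A) has an ethyl group (-CH2CH3) but its C-C bond is a single bond between CX4 carbons, not CX3=CX3.
(B) contains a vinyl group (-CH=CH2), which satisfies every atom and bond constraint.
(C) has an ethyl group (-CH2CH3) but its C-C bond is a single bond between CX4 carbons, not CX3=CX3.
(D) has an ethyl group (-CH2CH3) but its C-C bond is a single bond between CX4 carbons, not CX3=CX3.
So the answer is (B).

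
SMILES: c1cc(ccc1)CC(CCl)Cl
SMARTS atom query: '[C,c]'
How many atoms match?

The query [C,c] means: comma = OR; matches aliphatic or aromatic carbon — same as #6.
Check the 11 heavy atoms by environment: 3× C → match; 2× Cl → no; 6× c (aromatic) → match.
Summing the matching environments: 3 + 6 = 9 matching atoms.

9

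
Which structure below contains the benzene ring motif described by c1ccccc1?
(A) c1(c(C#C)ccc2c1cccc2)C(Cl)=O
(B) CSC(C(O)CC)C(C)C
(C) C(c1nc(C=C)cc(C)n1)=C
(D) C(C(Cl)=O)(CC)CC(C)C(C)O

A

c1ccccc1 describes six aromatic carbons in a ring (a benzene ring).
(A) contains the required atom environment, so the pattern matches.
(B) has a methyl group (-CH3) but no six-membered all-carbon aromatic ring is present.
(C) has a methyl group (-CH3) but no six-membered all-carbon aromatic ring is present.
(D) has a methyl group (-CH3) but no six-membered all-carbon aromatic ring is present.
So the answer is (A).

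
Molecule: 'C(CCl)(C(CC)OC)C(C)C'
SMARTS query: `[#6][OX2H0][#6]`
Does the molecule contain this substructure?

Yes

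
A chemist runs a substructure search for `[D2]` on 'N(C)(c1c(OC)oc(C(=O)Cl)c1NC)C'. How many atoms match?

Check the 15 heavy atoms by environment: 1× o (aromatic, D2) → match; 4× c (aromatic, D3) → no; 1× O (D2) → match; 4× C (D1) → no; 1× N (D2) → match; 1× N (D3) → no; 1× C (D3) → no; 1× O (D1) → no; 1× Cl (D1) → no.
Summing the matching environments: 1 + 1 + 1 = 3 matching atoms.

3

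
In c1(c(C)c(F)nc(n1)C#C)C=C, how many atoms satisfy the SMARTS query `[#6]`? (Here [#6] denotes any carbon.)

9

The query [#6] means: #6 matches any atom with atomic number 6 (carbon, aromatic or aliphatic).
Check the 12 heavy atoms by environment: 2× n (aromatic) → no; 4× c (aromatic) → match; 5× C → match; 1× F → no.
Summing the matching environments: 4 + 5 = 9 matching atoms.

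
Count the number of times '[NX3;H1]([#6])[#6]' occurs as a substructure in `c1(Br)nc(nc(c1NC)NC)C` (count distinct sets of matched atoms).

2

[NX3;H1]([#6])[#6] is the SMARTS for a secondary amine: a trivalent nitrogen with one H, bonded to two carbons.
The molecule carries 2 separate instances of an N-methylamino group (-NHCH3) meeting every constraint; each maps to a distinct set of atoms, giving 2 matches.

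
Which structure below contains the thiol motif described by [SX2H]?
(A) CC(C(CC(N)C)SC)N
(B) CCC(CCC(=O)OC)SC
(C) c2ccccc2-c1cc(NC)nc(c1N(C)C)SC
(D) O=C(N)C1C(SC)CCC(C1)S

[SX2H] describes an aliphatic sulfur with two connections, one being H (a thiol).
(A) has a methylthio ether (-SCH3) but the sulfur has H0 (bonded to two carbons), not H1.
(B) has a methylthio ether (-SCH3) but the sulfur has H0 (bonded to two carbons), not H1.
(C) has a methylthio ether (-SCH3) but the sulfur has H0 (bonded to two carbons), not H1.
(D) contains a thiol (-SH), which satisfies every atom and bond constraint.
So the answer is (D).

D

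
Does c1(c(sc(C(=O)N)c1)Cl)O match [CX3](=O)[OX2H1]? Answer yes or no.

No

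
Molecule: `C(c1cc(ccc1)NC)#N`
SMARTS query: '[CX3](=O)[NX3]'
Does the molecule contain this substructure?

No

The pattern [CX3](=O)[NX3] describes a carbonyl carbon bonded to a trivalent nitrogen — an amide.
The closest candidate here is a nitrile (-C#N), but the nitrile N is NX1 (triple-bonded), not NX3. No other fragment satisfies the full query, so there is no match.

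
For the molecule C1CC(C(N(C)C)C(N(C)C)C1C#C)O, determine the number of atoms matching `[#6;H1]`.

5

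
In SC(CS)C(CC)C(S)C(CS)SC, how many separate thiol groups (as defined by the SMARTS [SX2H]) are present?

4

[SX2H] is the SMARTS for a thiol: an aliphatic sulfur with two connections, one being H.
The molecule carries 4 separate instances of a thiol (-SH) meeting every constraint; each maps to a distinct set of atoms, giving 4 matches.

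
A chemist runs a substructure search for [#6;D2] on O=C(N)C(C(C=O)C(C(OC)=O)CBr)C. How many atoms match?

2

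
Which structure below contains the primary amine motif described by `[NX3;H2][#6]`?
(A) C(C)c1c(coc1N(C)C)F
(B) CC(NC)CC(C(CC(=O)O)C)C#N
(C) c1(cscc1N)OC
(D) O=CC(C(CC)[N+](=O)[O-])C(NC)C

C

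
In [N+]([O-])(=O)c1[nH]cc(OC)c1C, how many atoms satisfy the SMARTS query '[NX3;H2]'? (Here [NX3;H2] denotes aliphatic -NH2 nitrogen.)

0

The query [NX3;H2] means: aliphatic N with 3 total connections, two of them H — an -NH2 nitrogen (amine or amide).
Check the 11 heavy atoms by environment: 1× n (aromatic, H1, X3) → no; 3× c (aromatic, H0, X3) → no; 1× c (aromatic, H1, X3) → no; 2× C (H3, X4) → no; 1× O (H0, X2) → no; 1× N (charge +1, H0, X3) → no; 1× O (charge -1, H0, X1) → no; 1× O (H0, X1) → no.
No environment satisfies the query, so 0 matching atoms.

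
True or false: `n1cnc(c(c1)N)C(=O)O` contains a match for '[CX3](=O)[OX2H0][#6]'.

False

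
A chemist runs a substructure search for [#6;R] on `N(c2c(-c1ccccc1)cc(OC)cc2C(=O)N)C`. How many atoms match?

The query [#6;R] means: carbon that is part of a ring.
Check the 19 heavy atoms by environment: 12× c (aromatic, in 6-ring) → match; 3× C (acyclic) → no; 2× O (acyclic) → no; 2× N (acyclic) → no.
That gives 12 matching atoms.

12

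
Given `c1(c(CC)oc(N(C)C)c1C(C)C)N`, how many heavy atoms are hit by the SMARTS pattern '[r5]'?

5

Check the 14 heavy atoms by environment: 1× o (aromatic, in 5-ring) → match; 4× c (aromatic, in 5-ring) → match; 2× N (acyclic) → no; 7× C (acyclic) → no.
Summing the matching environments: 1 + 4 = 5 matching atoms.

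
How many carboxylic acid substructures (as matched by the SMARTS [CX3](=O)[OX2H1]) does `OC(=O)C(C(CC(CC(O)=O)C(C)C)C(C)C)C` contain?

[CX3](=O)[OX2H1] is the SMARTS for a carboxylic acid: an sp2 carbon double-bonded to O and single-bonded to an -OH oxygen.
The molecule carries 2 separate instances of a carboxylic acid group (-C(=O)OH) meeting every constraint; each maps to a distinct set of atoms, giving 2 matches.

2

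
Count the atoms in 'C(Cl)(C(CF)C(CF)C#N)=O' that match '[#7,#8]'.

2

Check the 11 heavy atoms by environment: 6× C → no; 1× O → match; 1× Cl → no; 1× N → match; 2× F → no.
Summing the matching environments: 1 + 1 = 2 matching atoms.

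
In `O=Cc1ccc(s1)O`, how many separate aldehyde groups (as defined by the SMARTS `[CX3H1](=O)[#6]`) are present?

1

[CX3H1](=O)[#6] is the SMARTS for an aldehyde: an sp2 carbon with one H, double-bonded to O and single-bonded to carbon.
Exactly one fragment in the molecule meets all constraints, giving 1 match.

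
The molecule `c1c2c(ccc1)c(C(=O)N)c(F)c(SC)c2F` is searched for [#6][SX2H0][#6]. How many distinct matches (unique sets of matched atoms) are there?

1

[#6][SX2H0][#6] is the SMARTS for a thioether: an aliphatic sulfur bridging two carbons with no H on the sulfur.
Exactly one fragment in the molecule meets all constraints, giving 1 match.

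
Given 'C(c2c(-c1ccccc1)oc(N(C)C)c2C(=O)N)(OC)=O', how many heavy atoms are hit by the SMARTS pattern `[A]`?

10

Check the 21 heavy atoms by environment: 1× o (aromatic) → no; 10× c (aromatic) → no; 5× C → match; 3× O → match; 2× N → match.
Summing the matching environments: 5 + 3 + 2 = 10 matching atoms.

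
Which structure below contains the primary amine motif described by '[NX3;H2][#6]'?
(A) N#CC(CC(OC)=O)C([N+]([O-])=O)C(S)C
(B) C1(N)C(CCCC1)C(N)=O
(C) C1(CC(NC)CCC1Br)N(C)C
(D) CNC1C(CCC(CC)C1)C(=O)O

B

[NX3;H2][#6] describes a trivalent nitrogen with two H attached to carbon (a primary amine).
(A) has a nitrile (-C#N) but the nitrogen is NX1 (triple-bonded), not NX3 with two H.
(B) contains a primary amino group (-NH2), which satisfies every atom and bond constraint.
(C) has a dimethylamino group (-N(CH3)2) but the nitrogen has H0, not H2.
(D) has an N-methylamino group (-NHCH3) but the nitrogen bears two carbons and only one H (H1), not H2.
So the answer is (B).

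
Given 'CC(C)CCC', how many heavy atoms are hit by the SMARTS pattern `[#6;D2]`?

2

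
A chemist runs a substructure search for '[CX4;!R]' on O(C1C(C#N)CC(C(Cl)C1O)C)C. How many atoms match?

Check the 13 heavy atoms by environment: 6× C (X4, in 6-ring) → no; 1× C (X2, acyclic) → no; 1× N (X1, acyclic) → no; 2× C (X4, acyclic) → match; 2× O (X2, acyclic) → no; 1× Cl (X1, acyclic) → no.
That gives 2 matching atoms.

2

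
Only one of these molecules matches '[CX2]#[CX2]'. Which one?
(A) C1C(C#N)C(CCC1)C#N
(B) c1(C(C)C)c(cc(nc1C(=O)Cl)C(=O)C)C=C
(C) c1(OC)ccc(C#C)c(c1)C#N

C

[CX2]#[CX2] describes a carbon-carbon triple bond (an alkyne).
(A) has a nitrile (-C#N) but the triple bond is C#N, not C#C.
(B) has a vinyl group (-CH=CH2) but the C=C is a double bond; both carbons are CX3, not CX2.
(C) contains an ethynyl group (-C#CH), which satisfies every atom and bond constraint.
So the answer is (C).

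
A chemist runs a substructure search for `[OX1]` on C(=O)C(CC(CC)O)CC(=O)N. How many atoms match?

2

Check the 12 heavy atoms by environment: 6× C (X4) → no; 1× O (X2) → no; 2× C (X3) → no; 2× O (X1) → match; 1× N (X3) → no.
That gives 2 matching atoms.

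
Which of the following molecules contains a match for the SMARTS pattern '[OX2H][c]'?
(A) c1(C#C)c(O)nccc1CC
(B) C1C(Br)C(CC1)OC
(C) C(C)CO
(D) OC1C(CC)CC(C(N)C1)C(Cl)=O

A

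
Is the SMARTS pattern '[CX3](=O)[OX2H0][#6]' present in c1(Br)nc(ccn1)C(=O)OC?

The pattern [CX3](=O)[OX2H0][#6] describes a carbonyl carbon bonded to an oxygen that is itself bonded to carbon (no H on that O) — an ester.
The molecule carries a methyl-ester group (-C(=O)OCH3), whose atoms satisfy every constraint of the query, so the pattern matches.

Yes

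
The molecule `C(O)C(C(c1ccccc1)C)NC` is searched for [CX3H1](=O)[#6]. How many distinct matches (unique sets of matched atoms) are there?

0

[CX3H1](=O)[#6] is the SMARTS for an aldehyde: an sp2 carbon with one H, double-bonded to O and single-bonded to carbon.
No fragment in the molecule satisfies every constraint, giving 0 matches.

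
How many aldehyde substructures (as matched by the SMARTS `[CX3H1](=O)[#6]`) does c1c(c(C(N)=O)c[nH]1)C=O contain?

1

[CX3H1](=O)[#6] is the SMARTS for an aldehyde: an sp2 carbon with one H, double-bonded to O and single-bonded to carbon.
Exactly one fragment in the molecule meets all constraints, giving 1 match.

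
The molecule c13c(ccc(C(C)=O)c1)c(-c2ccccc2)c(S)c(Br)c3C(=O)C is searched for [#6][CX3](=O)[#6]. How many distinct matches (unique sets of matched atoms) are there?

2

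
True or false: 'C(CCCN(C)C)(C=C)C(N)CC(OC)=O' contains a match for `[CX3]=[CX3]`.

True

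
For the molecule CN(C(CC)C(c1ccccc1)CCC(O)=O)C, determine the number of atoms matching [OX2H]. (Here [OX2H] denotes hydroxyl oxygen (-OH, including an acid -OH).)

1

The query [OX2H] means: aliphatic oxygen with two connections, one of which is H — an -OH oxygen.
Check the 18 heavy atoms by environment: 3× C (H2, X4) → no; 2× C (H1, X4) → no; 1× N (H0, X3) → no; 3× C (H3, X4) → no; 1× C (H0, X3) → no; 1× O (H0, X1) → no; 1× O (H1, X2) → match; 1× c (aromatic, H0, X3) → no; 5× c (aromatic, H1, X3) → no.
That gives 1 matching atom.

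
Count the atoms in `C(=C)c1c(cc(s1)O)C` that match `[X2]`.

2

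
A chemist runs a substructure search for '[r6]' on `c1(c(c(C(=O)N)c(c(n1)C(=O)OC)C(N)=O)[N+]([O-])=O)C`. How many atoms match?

6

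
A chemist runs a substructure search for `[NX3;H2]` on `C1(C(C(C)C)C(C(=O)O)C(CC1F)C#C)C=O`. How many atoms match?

The query [NX3;H2] means: aliphatic N with 3 total connections, two of them H — an -NH2 nitrogen (amine or amide).
Check the 17 heavy atoms by environment: 6× C (H1, X4) → no; 1× C (H2, X4) → no; 1× C (H0, X2) → no; 1× C (H1, X2) → no; 1× C (H0, X3) → no; 2× O (H0, X1) → no; 1× O (H1, X2) → no; 1× C (H1, X3) → no; 1× F (H0, X1) → no; 2× C (H3, X4) → no.
No environment satisfies the query, so 0 matching atoms.

0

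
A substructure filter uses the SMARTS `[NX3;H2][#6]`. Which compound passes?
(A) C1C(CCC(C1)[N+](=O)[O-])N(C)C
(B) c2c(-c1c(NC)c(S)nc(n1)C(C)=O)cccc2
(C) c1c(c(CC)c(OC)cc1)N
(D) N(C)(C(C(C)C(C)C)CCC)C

C

[NX3;H2][#6] describes a trivalent nitrogen with two H attached to carbon (a primary amine).
(A) has a nitro group (-[N+](=O)[O-]) but the nitrogen is [N+] with no H, not NX3H2.
(B) has an N-methylamino group (-NHCH3) but the nitrogen bears two carbons and only one H (H1), not H2.
(C) contains a primary amino group (-NH2), which satisfies every atom and bond constraint.
(D) has a dimethylamino group (-N(CH3)2) but the nitrogen has H0, not H2.
So the answer is (C).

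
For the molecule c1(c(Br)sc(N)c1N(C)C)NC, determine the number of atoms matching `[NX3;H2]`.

The query [NX3;H2] means: aliphatic N with 3 total connections, two of them H — an -NH2 nitrogen (amine or amide).
Check the 12 heavy atoms by environment: 1× s (aromatic, H0, X2) → no; 4× c (aromatic, H0, X3) → no; 1× N (H1, X3) → no; 3× C (H3, X4) → no; 1× N (H2, X3) → match; 1× N (H0, X3) → no; 1× Br (H0, X1) → no.
That gives 1 matching atom.

1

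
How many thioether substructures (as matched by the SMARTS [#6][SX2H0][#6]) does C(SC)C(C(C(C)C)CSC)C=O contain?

2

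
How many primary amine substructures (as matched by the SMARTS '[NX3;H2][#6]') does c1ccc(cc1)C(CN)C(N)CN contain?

[NX3;H2][#6] is the SMARTS for a primary amine: a trivalent nitrogen with two H attached to carbon.
The molecule carries 3 separate instances of a primary amino group (-NH2) meeting every constraint; each maps to a distinct set of atoms, giving 3 matches.

3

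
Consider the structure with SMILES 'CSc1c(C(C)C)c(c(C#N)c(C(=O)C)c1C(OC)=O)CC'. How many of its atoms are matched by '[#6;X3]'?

8

The query [#6;X3] means: any carbon (aromatic or not) with three total connections.
Check the 22 heavy atoms by environment: 6× c (aromatic, X3) → match; 1× C (X2) → no; 1× N (X1) → no; 2× C (X3) → match; 2× O (X1) → no; 8× C (X4) → no; 1× S (X2) → no; 1× O (X2) → no.
Summing the matching environments: 6 + 2 = 8 matching atoms.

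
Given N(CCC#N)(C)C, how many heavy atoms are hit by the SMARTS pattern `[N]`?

2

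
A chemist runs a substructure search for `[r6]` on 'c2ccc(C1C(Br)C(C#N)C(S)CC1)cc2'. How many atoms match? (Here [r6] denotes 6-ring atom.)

12

The query [r6] means: r6 matches atoms in a six-membered ring.
Check the 16 heavy atoms by environment: 6× C (in 6-ring) → match; 6× c (aromatic, in 6-ring) → match; 1× S (acyclic) → no; 1× Br (acyclic) → no; 1× C (acyclic) → no; 1× N (acyclic) → no.
Summing the matching environments: 6 + 6 = 12 matching atoms.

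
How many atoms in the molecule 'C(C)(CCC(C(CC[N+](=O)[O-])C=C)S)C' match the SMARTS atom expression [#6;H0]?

0

The query [#6;H0] means: any carbon with no attached hydrogen.
Check the 15 heavy atoms by environment: 5× C (H2) → no; 4× C (H1) → no; 2× C (H3) → no; 1× S (H1) → no; 1× N (charge +1, H0) → no; 1× O (charge -1, H0) → no; 1× O (H0) → no.
No environment satisfies the query, so 0 matching atoms.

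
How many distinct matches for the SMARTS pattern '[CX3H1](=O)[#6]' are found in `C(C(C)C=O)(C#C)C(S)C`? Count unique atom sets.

1

[CX3H1](=O)[#6] is the SMARTS for an aldehyde: an sp2 carbon with one H, double-bonded to O and single-bonded to carbon.
Exactly one fragment in the molecule meets all constraints, giving 1 match.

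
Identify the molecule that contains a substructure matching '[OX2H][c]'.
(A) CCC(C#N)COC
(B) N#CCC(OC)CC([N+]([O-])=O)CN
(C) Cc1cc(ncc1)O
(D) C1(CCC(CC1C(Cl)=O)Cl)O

C

[OX2H][c] describes a hydroxyl oxygen attached to an aromatic carbon (a phenol).
(A) has a methoxy ether (-OCH3) but the oxygen has H0, not H1.
(B) has a methoxy ether (-OCH3) but the oxygen has H0, not H1.
(C) contains a hydroxyl group (-OH), which satisfies every atom and bond constraint.
(D) has a hydroxyl group (-OH) but the -OH is on an aliphatic carbon, not an aromatic c.
So the answer is (C).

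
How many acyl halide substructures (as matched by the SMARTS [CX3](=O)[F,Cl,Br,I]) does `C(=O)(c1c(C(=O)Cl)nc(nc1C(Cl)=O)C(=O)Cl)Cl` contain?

4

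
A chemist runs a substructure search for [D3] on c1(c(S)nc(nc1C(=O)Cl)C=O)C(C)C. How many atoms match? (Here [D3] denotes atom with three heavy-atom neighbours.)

6

Check the 15 heavy atoms by environment: 2× n (aromatic, D2) → no; 4× c (aromatic, D3) → match; 1× S (D1) → no; 2× C (D3) → match; 2× O (D1) → no; 1× Cl (D1) → no; 2× C (D1) → no; 1× C (D2) → no.
Summing the matching environments: 4 + 2 = 6 matching atoms.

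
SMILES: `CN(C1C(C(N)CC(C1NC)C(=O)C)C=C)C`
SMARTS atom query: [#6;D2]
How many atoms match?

Check the 17 heavy atoms by environment: 6× C (D3) → no; 2× C (D2) → match; 1× N (D3) → no; 5× C (D1) → no; 1× N (D2) → no; 1× N (D1) → no; 1× O (D1) → no.
That gives 2 matching atoms.

2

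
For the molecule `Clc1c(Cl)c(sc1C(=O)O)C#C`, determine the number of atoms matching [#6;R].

The query [#6;R] means: carbon that is part of a ring.
Check the 12 heavy atoms by environment: 1× s (aromatic, in 5-ring) → no; 4× c (aromatic, in 5-ring) → match; 3× C (acyclic) → no; 2× O (acyclic) → no; 2× Cl (acyclic) → no.
That gives 4 matching atoms.

4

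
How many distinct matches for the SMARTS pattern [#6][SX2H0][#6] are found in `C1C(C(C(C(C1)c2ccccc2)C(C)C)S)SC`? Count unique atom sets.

1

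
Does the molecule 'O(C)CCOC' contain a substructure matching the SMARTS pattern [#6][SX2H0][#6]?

No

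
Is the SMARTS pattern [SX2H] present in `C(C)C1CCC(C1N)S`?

The pattern [SX2H] describes an aliphatic sulfur with two connections, one being H — a thiol.
The molecule carries a thiol (-SH), whose atoms satisfy every constraint of the query, so the pattern matches.

Yes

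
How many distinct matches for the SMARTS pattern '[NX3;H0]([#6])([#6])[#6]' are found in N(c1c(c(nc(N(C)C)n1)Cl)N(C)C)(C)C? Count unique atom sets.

3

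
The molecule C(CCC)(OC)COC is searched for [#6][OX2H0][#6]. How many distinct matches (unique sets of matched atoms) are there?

2

[#6][OX2H0][#6] is the SMARTS for an ether: an aliphatic oxygen bridging two carbons with no H on the oxygen.
The molecule carries 2 separate instances of a methoxy ether (-OCH3) meeting every constraint; each maps to a distinct set of atoms, giving 2 matches.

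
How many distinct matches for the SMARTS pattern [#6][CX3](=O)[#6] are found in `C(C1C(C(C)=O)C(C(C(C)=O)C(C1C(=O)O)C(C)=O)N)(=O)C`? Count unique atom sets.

[#6][CX3](=O)[#6] is the SMARTS for a ketone: a carbonyl carbon (no H) flanked by two carbons.
The molecule carries 4 separate instances of an acetyl/ketone group (-C(=O)CH3) meeting every constraint; each maps to a distinct set of atoms, giving 4 matches.

4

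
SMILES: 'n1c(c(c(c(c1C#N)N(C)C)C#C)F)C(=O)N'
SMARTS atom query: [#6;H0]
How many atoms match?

8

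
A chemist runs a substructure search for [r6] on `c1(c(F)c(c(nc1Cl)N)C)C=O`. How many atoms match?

6

The query [r6] means: r6 matches atoms in a six-membered ring.
Check the 12 heavy atoms by environment: 1× n (aromatic, in 6-ring) → match; 5× c (aromatic, in 6-ring) → match; 2× C (acyclic) → no; 1× O (acyclic) → no; 1× F (acyclic) → no; 1× Cl (acyclic) → no; 1× N (acyclic) → no.
Summing the matching environments: 1 + 5 = 6 matching atoms.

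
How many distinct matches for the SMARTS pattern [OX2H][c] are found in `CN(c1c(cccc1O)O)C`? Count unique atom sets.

2

[OX2H][c] is the SMARTS for a phenol: a hydroxyl oxygen attached to an aromatic carbon.
The molecule carries 2 separate instances of a hydroxyl group (-OH) meeting every constraint; each maps to a distinct set of atoms, giving 2 matches.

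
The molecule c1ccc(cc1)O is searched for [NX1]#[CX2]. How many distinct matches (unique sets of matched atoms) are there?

0

[NX1]#[CX2] is the SMARTS for a nitrile: a nitrogen triple-bonded to a two-connected carbon.
No fragment in the molecule satisfies every constraint, giving 0 matches.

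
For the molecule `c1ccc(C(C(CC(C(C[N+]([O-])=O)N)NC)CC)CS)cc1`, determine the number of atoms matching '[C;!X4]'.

0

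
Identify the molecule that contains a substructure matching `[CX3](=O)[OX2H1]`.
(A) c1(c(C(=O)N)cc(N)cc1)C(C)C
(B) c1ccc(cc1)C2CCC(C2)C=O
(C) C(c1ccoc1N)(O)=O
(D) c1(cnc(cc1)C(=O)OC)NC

C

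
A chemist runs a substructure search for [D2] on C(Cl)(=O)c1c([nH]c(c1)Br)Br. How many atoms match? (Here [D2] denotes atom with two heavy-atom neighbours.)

2

The query [D2] means: atom with exactly two heavy-atom neighbours.
Check the 10 heavy atoms by environment: 1× n (aromatic, D2) → match; 3× c (aromatic, D3) → no; 1× c (aromatic, D2) → match; 2× Br (D1) → no; 1× C (D3) → no; 1× O (D1) → no; 1× Cl (D1) → no.
Summing the matching environments: 1 + 1 = 2 matching atoms.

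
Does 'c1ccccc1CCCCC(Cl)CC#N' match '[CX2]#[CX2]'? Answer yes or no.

No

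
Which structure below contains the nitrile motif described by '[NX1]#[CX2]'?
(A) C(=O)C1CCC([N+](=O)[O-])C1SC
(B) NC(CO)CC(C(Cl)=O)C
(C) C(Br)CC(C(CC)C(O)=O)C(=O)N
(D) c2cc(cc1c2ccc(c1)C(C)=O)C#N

[NX1]#[CX2] describes a nitrogen triple-bonded to a two-connected carbon (a nitrile).
(A) has a nitro group (-[N+](=O)[O-]) but there is no C#N triple bond.
(B) has a primary amino group (-NH2) but the nitrogen is NX3 (three connections), not NX1 triple-bonded.
(C) has a primary amide (-C(=O)NH2) but the nitrogen is NX3, not NX1.
(D) contains a nitrile (-C#N), which satisfies every atom and bond constraint.
So the answer is (D).

D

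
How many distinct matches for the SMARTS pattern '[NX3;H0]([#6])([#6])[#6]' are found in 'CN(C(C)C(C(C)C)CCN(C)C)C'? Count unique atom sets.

2

[NX3;H0]([#6])([#6])[#6] is the SMARTS for a tertiary amine: a trivalent nitrogen with no H, bonded to three carbons.
The molecule carries 2 separate instances of a dimethylamino group (-N(CH3)2) meeting every constraint; each maps to a distinct set of atoms, giving 2 matches.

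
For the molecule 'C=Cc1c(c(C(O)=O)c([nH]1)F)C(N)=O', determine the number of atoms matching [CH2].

Check the 14 heavy atoms by environment: 1× n (aromatic, H1) → no; 4× c (aromatic, H0) → no; 2× C (H0) → no; 2× O (H0) → no; 1× O (H1) → no; 1× N (H2) → no; 1× F (H0) → no; 1× C (H1) → no; 1× C (H2) → match.
That gives 1 matching atom.

1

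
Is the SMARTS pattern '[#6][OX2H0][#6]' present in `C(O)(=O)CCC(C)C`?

No

The pattern [#6][OX2H0][#6] describes an aliphatic oxygen bridging two carbons with no H on the oxygen — an ether.
The closest candidate here is a carboxylic acid group (-C(=O)OH), but the -OH oxygen has H1; the =O is OX1, not OX2. No other fragment satisfies the full query, so there is no match.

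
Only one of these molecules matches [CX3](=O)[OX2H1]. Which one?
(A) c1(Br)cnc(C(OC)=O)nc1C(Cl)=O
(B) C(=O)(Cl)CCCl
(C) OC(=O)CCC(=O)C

C

[CX3](=O)[OX2H1] describes an sp2 carbon double-bonded to O and single-bonded to an -OH oxygen (a carboxylic acid).
(A) has an acyl chloride (-C(=O)Cl) but the carbonyl is bonded to Cl, not to an -OH oxygen.
(B) has an acyl chloride (-C(=O)Cl) but the carbonyl is bonded to Cl, not to an -OH oxygen.
(C) contains a carboxylic acid group (-C(=O)OH), which satisfies every atom and bond constraint.
So the answer is (C).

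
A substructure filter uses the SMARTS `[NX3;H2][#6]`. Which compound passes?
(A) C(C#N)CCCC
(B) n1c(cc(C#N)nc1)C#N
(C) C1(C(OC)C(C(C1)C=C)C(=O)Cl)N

C

[NX3;H2][#6] describes a trivalent nitrogen with two H attached to carbon (a primary amine).
(A) has a nitrile (-C#N) but the nitrogen is NX1 (triple-bonded), not NX3 with two H.
(B) has a nitrile (-C#N) but the nitrogen is NX1 (triple-bonded), not NX3 with two H.
(C) contains a primary amino group (-NH2), which satisfies every atom and bond constraint.
So the answer is (C).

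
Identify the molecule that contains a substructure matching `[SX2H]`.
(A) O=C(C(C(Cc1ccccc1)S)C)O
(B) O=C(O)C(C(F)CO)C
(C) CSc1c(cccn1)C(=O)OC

A

[SX2H] describes an aliphatic sulfur with two connections, one being H (a thiol).
(A) contains a thiol (-SH), which satisfies every atom and bond constraint.
(B) has a hydroxyl group (-OH) but it is an -OH, not an -SH.
(C) has a methylthio ether (-SCH3) but the sulfur has H0 (bonded to two carbons), not H1.
So the answer is (A).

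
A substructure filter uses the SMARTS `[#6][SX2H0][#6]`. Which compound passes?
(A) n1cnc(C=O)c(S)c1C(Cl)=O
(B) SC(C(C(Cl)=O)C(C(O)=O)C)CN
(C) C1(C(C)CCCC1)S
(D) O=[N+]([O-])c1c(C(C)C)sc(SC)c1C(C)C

D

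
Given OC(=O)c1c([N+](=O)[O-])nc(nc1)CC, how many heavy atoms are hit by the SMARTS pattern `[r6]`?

6

Check the 14 heavy atoms by environment: 2× n (aromatic, in 6-ring) → match; 4× c (aromatic, in 6-ring) → match; 3× C (acyclic) → no; 1× N (charge +1, acyclic) → no; 1× O (charge -1, acyclic) → no; 3× O (acyclic) → no.
Summing the matching environments: 2 + 4 = 6 matching atoms.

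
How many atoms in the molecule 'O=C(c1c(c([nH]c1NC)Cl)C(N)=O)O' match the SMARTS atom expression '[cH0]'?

4

Check the 14 heavy atoms by environment: 1× n (aromatic, H1) → no; 4× c (aromatic, H0) → match; 2× C (H0) → no; 2× O (H0) → no; 1× N (H2) → no; 1× Cl (H0) → no; 1× O (H1) → no; 1× N (H1) → no; 1× C (H3) → no.
That gives 4 matching atoms.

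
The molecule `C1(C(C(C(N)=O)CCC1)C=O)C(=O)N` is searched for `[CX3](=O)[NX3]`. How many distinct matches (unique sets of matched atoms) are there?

2

[CX3](=O)[NX3] is the SMARTS for an amide: a carbonyl carbon bonded to a trivalent nitrogen.
The molecule carries 2 separate instances of a primary amide (-C(=O)NH2) meeting every constraint; each maps to a distinct set of atoms, giving 2 matches.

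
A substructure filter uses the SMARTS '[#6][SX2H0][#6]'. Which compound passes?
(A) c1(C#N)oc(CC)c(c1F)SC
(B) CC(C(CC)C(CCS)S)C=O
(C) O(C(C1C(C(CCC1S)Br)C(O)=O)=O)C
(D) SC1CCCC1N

A

[#6][SX2H0][#6] describes an aliphatic sulfur bridging two carbons with no H on the sulfur (a thioether).
(A) contains a methylthio ether (-SCH3), which satisfies every atom and bond constraint.
(B) has a thiol (-SH) but the sulfur has H1, not H0 bridging two carbons.
(C) has a thiol (-SH) but the sulfur has H1, not H0 bridging two carbons.
(D) has a thiol (-SH) but the sulfur has H1, not H0 bridging two carbons.
So the answer is (A).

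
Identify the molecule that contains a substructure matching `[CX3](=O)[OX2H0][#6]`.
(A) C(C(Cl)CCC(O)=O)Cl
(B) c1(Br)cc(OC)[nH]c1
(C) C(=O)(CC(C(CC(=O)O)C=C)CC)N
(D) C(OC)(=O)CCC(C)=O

D

[CX3](=O)[OX2H0][#6] describes a carbonyl carbon bonded to an oxygen that is itself bonded to carbon (no H on that O) (an ester).
(A) has a carboxylic acid group (-C(=O)OH) but the singly-bonded O carries H (OX2H1, not H0).
(B) has a methoxy ether (-OCH3) but the ether oxygen is not adjacent to a C=O carbon.
(C) has a carboxylic acid group (-C(=O)OH) but the singly-bonded O carries H (OX2H1, not H0).
(D) contains a methyl-ester group (-C(=O)OCH3), which satisfies every atom and bond constraint.
So the answer is (D).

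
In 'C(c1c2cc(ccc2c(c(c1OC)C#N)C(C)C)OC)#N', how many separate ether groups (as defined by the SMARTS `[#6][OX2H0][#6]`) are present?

[#6][OX2H0][#6] is the SMARTS for an ether: an aliphatic oxygen bridging two carbons with no H on the oxygen.
The molecule carries 2 separate instances of a methoxy ether (-OCH3) meeting every constraint; each maps to a distinct set of atoms, giving 2 matches.

2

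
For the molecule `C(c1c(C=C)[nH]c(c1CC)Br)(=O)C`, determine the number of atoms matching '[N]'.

0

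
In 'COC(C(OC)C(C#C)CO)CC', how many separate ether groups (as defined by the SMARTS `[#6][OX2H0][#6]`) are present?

2

[#6][OX2H0][#6] is the SMARTS for an ether: an aliphatic oxygen bridging two carbons with no H on the oxygen.
The molecule carries 2 separate instances of a methoxy ether (-OCH3) meeting every constraint; each maps to a distinct set of atoms, giving 2 matches.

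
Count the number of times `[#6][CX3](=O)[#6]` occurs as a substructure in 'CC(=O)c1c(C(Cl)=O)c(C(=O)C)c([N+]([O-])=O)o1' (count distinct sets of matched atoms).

2

[#6][CX3](=O)[#6] is the SMARTS for a ketone: a carbonyl carbon (no H) flanked by two carbons.
The molecule carries 2 separate instances of an acetyl/ketone group (-C(=O)CH3) meeting every constraint; each maps to a distinct set of atoms, giving 2 matches.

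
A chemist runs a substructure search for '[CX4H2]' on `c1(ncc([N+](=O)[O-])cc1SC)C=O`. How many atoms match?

0

Check the 13 heavy atoms by environment: 1× n (aromatic, H0, X2) → no; 3× c (aromatic, H0, X3) → no; 2× c (aromatic, H1, X3) → no; 1× N (charge +1, H0, X3) → no; 1× O (charge -1, H0, X1) → no; 2× O (H0, X1) → no; 1× C (H1, X3) → no; 1× S (H0, X2) → no; 1× C (H3, X4) → no.
No environment satisfies the query, so 0 matching atoms.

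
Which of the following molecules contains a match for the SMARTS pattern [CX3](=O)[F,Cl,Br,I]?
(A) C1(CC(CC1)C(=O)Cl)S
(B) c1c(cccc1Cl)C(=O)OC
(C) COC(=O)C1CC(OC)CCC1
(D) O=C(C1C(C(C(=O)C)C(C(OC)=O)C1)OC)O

[CX3](=O)[F,Cl,Br,I] describes a carbonyl carbon bonded to a halogen (an acyl halide).
(A) contains an acyl chloride (-C(=O)Cl), which satisfies every atom and bond constraint.
(B) has a chloro substituent but the Cl is not on a carbonyl carbon.
(C) has a methyl-ester group (-C(=O)OCH3) but the carbonyl is bonded to -O-C, not to a halogen.
(D) has a methyl-ester group (-C(=O)OCH3) but the carbonyl is bonded to -O-C, not to a halogen.
So the answer is (A).

A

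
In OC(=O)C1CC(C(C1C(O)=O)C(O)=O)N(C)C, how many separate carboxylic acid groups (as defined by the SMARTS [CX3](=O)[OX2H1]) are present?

3

[CX3](=O)[OX2H1] is the SMARTS for a carboxylic acid: an sp2 carbon double-bonded to O and single-bonded to an -OH oxygen.
The molecule carries 3 separate instances of a carboxylic acid group (-C(=O)OH) meeting every constraint; each maps to a distinct set of atoms, giving 3 matches.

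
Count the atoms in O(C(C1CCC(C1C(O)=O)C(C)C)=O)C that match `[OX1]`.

Check the 15 heavy atoms by environment: 9× C (X4) → no; 2× C (X3) → no; 2× O (X1) → match; 2× O (X2) → no.
That gives 2 matching atoms.

2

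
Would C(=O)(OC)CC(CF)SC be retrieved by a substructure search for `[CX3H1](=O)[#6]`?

The pattern [CX3H1](=O)[#6] describes an sp2 carbon with one H, double-bonded to O and single-bonded to carbon — an aldehyde.
The closest candidate here is a methyl-ester group (-C(=O)OCH3), but the carbonyl carbon has H0, not H1. No other fragment satisfies the full query, so there is no match.

No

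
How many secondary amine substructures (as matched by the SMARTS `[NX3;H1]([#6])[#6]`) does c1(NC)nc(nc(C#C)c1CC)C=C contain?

1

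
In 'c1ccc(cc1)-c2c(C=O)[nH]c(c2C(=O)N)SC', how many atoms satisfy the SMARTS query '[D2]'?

8

The query [D2] means: atom with exactly two heavy-atom neighbours.
Check the 18 heavy atoms by environment: 1× n (aromatic, D2) → match; 5× c (aromatic, D3) → no; 5× c (aromatic, D2) → match; 1× C (D2) → match; 2× O (D1) → no; 1× C (D3) → no; 1× N (D1) → no; 1× S (D2) → match; 1× C (D1) → no.
Summing the matching environments: 1 + 5 + 1 + 1 = 8 matching atoms.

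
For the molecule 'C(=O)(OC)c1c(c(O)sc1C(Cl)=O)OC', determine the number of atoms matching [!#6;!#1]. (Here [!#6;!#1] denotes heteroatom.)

7

The query [!#6;!#1] means: not carbon and not hydrogen — any heteroatom.
Check the 15 heavy atoms by environment: 1× s (aromatic) → match; 4× c (aromatic) → no; 4× C → no; 5× O → match; 1× Cl → match.
Summing the matching environments: 1 + 5 + 1 = 7 matching atoms.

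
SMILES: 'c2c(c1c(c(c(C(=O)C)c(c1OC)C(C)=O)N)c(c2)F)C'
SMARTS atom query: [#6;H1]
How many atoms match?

2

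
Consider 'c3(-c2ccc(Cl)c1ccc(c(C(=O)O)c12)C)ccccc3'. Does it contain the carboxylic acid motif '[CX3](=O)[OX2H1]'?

Yes

The pattern [CX3](=O)[OX2H1] describes an sp2 carbon double-bonded to O and single-bonded to an -OH oxygen — a carboxylic acid.
The molecule carries a carboxylic acid group (-C(=O)OH), whose atoms satisfy every constraint of the query, so the pattern matches.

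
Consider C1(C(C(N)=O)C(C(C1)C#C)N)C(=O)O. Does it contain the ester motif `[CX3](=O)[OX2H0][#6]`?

No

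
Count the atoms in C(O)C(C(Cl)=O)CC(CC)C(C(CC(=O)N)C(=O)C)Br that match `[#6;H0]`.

The query [#6;H0] means: any carbon with no attached hydrogen.
Check the 20 heavy atoms by environment: 4× C (H2) → no; 4× C (H1) → no; 1× O (H1) → no; 2× C (H3) → no; 3× C (H0) → match; 3× O (H0) → no; 1× Br (H0) → no; 1× Cl (H0) → no; 1× N (H2) → no.
That gives 3 matching atoms.

3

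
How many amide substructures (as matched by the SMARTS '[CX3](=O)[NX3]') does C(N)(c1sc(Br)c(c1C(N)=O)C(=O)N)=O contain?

3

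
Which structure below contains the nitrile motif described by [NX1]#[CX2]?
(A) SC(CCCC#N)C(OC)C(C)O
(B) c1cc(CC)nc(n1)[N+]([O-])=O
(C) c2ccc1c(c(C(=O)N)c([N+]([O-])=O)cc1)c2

A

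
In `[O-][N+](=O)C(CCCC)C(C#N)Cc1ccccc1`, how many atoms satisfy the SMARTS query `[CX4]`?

Check the 18 heavy atoms by environment: 7× C (X4) → match; 1× C (X2) → no; 1× N (X1) → no; 1× N (charge +1, X3) → no; 1× O (charge -1, X1) → no; 1× O (X1) → no; 6× c (aromatic, X3) → no.
That gives 7 matching atoms.

7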